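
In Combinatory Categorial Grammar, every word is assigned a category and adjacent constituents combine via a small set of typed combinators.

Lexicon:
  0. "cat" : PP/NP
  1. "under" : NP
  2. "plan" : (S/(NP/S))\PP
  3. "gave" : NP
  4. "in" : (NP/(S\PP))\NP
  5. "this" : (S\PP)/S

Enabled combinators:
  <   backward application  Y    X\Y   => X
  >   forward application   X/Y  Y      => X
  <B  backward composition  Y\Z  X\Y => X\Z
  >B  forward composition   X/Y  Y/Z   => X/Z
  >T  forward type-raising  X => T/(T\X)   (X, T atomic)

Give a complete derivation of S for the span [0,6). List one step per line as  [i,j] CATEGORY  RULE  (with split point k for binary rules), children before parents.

[0,6] S   >
  [0,3] S/(NP/S)   <
    [0,2] PP   >
      [0,1] "cat" : PP/NP
      [1,2] "under" : NP
    [2,3] "plan" : (S/(NP/S))\PP
  [3,6] NP/S   >B
    [3,5] NP/(S\PP)   <
      [3,4] "gave" : NP
      [4,5] "in" : (NP/(S\PP))\NP
    [5,6] "this" : (S\PP)/S

[0,1] PP/NP  lex  "cat"
[1,2] NP  lex  "under"
[0,2] PP  >  k=1
[2,3] (S/(NP/S))\PP  lex  "plan"
[0,3] S/(NP/S)  <  k=2
[3,4] NP  lex  "gave"
[4,5] (NP/(S\PP))\NP  lex  "in"
[3,5] NP/(S\PP)  <  k=4
[5,6] (S\PP)/S  lex  "this"
[3,6] NP/S  >B  k=5
[0,6] S  >  k=3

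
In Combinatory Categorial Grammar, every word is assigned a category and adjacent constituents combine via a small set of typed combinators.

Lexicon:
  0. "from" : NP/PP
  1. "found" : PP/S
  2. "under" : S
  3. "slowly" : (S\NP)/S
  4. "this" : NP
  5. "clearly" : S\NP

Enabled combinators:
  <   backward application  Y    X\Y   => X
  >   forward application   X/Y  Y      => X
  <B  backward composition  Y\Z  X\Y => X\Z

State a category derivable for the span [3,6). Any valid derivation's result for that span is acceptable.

[0,6] S   <
  [0,3] NP   >
    [0,1] "from" : NP/PP
    [1,3] PP   >
      [1,2] "found" : PP/S
      [2,3] "under" : S
  [3,6] S\NP   >
    [3,4] "slowly" : (S\NP)/S
    [4,6] S   <
      [4,5] "this" : NP
      [5,6] "clearly" : S\NP

S\NP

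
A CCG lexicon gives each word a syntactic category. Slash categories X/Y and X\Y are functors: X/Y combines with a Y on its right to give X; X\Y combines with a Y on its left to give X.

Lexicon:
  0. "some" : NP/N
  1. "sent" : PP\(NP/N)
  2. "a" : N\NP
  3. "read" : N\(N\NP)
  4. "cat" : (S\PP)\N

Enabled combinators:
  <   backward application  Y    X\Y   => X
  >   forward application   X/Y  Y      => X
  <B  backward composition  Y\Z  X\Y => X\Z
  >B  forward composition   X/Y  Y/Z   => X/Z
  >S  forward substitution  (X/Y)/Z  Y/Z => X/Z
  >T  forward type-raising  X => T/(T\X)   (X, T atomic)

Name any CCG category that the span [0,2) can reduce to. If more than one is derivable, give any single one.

PP

[0,5] S   <
  [0,2] PP   <
    [0,1] "some" : NP/N
    [1,2] "sent" : PP\(NP/N)
  [2,5] S\PP   <
    [2,4] N   <
      [2,3] "a" : N\NP
      [3,4] "read" : N\(N\NP)
    [4,5] "cat" : (S\PP)\N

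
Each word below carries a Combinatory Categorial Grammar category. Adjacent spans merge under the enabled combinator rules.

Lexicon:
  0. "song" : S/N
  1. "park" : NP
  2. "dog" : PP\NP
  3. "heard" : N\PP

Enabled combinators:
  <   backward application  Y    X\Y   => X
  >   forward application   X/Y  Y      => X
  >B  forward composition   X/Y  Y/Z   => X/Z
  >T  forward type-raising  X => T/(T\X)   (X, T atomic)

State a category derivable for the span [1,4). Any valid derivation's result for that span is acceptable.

[0,4] S   >
  [0,1] "song" : S/N
  [1,4] N   <
    [1,3] PP   <
      [1,2] "park" : NP
      [2,3] "dog" : PP\NP
    [3,4] "heard" : N\PP

N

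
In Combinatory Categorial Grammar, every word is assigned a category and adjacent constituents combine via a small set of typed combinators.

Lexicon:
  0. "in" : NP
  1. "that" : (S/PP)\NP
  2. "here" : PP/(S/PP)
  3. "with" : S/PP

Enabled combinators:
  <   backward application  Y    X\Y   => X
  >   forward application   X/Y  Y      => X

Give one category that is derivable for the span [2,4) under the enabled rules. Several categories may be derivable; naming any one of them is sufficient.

[0,4] S   >
  [0,2] S/PP   <
    [0,1] "in" : NP
    [1,2] "that" : (S/PP)\NP
  [2,4] PP   >
    [2,3] "here" : PP/(S/PP)
    [3,4] "with" : S/PP

PP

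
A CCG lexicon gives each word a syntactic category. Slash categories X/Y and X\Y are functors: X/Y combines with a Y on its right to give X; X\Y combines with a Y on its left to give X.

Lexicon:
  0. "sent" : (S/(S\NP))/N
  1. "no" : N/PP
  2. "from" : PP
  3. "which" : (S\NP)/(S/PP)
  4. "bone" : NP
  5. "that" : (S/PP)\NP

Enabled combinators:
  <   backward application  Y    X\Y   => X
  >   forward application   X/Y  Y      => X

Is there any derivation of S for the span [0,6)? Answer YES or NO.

YES

[0,6] S   >
  [0,3] S/(S\NP)   >
    [0,1] "sent" : (S/(S\NP))/N
    [1,3] N   >
      [1,2] "no" : N/PP
      [2,3] "from" : PP
  [3,6] S\NP   >
    [3,4] "which" : (S\NP)/(S/PP)
    [4,6] S/PP   <
      [4,5] "bone" : NP
      [5,6] "that" : (S/PP)\NP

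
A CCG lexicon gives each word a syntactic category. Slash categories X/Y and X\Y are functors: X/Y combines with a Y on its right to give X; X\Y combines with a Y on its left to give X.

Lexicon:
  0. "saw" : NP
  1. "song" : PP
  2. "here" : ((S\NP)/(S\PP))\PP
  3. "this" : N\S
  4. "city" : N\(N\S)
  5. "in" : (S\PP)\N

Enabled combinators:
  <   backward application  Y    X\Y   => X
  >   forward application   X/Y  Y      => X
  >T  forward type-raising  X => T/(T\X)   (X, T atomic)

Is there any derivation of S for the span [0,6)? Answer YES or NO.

YES

[0,6] S   <
  [0,1] "saw" : NP
  [1,6] S\NP   >
    [1,3] (S\NP)/(S\PP)   <
      [1,2] "song" : PP
      [2,3] "here" : ((S\NP)/(S\PP))\PP
    [3,6] S\PP   <
      [3,5] N   <
        [3,4] "this" : N\S
        [4,5] "city" : N\(N\S)
      [5,6] "in" : (S\PP)\N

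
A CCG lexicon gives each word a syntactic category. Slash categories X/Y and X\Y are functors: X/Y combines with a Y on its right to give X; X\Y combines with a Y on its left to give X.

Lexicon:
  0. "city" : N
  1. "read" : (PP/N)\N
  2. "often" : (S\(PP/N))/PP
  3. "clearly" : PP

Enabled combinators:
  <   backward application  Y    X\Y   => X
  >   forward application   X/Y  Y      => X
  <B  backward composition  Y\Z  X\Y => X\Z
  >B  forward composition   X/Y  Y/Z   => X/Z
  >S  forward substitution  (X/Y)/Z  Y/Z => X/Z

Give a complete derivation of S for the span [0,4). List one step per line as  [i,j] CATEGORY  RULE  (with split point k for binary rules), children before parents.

[0,4] S   <
  [0,2] PP/N   <
    [0,1] "city" : N
    [1,2] "read" : (PP/N)\N
  [2,4] S\(PP/N)   >
    [2,3] "often" : (S\(PP/N))/PP
    [3,4] "clearly" : PP

[0,1] N  lex  "city"
[1,2] (PP/N)\N  lex  "read"
[0,2] PP/N  <  k=1
[2,3] (S\(PP/N))/PP  lex  "often"
[3,4] PP  lex  "clearly"
[2,4] S\(PP/N)  >  k=3
[0,4] S  <  k=2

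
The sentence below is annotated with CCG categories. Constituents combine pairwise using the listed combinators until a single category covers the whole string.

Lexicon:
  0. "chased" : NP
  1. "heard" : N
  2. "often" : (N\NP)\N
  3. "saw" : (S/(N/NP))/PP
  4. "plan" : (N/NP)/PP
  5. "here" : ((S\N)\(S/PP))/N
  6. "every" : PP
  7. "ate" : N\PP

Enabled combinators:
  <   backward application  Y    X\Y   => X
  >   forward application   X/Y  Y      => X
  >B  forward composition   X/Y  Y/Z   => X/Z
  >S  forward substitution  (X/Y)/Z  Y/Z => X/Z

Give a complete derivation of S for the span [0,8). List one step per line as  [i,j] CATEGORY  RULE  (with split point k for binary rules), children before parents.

[0,8] S   <
  [0,3] N   <
    [0,1] "chased" : NP
    [1,3] N\NP   <
      [1,2] "heard" : N
      [2,3] "often" : (N\NP)\N
  [3,8] S\N   <
    [3,5] S/PP   >S
      [3,4] "saw" : (S/(N/NP))/PP
      [4,5] "plan" : (N/NP)/PP
    [5,8] (S\N)\(S/PP)   >
      [5,6] "here" : ((S\N)\(S/PP))/N
      [6,8] N   <
        [6,7] "every" : PP
        [7,8] "ate" : N\PP

[0,1] NP  lex  "chased"
[1,2] N  lex  "heard"
[2,3] (N\NP)\N  lex  "often"
[1,3] N\NP  <  k=2
[0,3] N  <  k=1
[3,4] (S/(N/NP))/PP  lex  "saw"
[4,5] (N/NP)/PP  lex  "plan"
[3,5] S/PP  >S  k=4
[5,6] ((S\N)\(S/PP))/N  lex  "here"
[6,7] PP  lex  "every"
[7,8] N\PP  lex  "ate"
[6,8] N  <  k=7
[5,8] (S\N)\(S/PP)  >  k=6
[3,8] S\N  <  k=5
[0,8] S  <  k=3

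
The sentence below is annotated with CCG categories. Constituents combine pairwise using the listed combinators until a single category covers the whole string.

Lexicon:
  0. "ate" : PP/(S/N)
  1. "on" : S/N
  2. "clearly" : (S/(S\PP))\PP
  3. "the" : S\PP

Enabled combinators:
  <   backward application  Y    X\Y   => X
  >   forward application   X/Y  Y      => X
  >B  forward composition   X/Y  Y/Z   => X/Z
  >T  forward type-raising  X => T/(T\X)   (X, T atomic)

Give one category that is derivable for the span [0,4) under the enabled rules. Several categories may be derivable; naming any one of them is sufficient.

S

[0,4] S   >
  [0,3] S/(S\PP)   <
    [0,2] PP   >
      [0,1] "ate" : PP/(S/N)
      [1,2] "on" : S/N
    [2,3] "clearly" : (S/(S\PP))\PP
  [3,4] "the" : S\PP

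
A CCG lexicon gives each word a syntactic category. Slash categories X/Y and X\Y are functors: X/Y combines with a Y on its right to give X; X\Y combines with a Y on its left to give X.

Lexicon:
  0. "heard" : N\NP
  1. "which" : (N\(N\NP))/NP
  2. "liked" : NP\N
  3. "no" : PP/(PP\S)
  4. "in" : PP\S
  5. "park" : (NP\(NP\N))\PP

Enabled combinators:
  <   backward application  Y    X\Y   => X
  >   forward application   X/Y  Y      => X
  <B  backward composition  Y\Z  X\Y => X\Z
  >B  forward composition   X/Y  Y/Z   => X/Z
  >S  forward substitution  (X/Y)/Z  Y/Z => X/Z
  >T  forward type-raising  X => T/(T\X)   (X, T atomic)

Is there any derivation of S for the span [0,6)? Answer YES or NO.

NO

N\NP (N\(N\NP))/NP NP\N PP/(PP\S) PP\S (NP\(NP\N))\PP
CKY chart[0,6] = {N, N/(N\N), NP/(NP\N), PP/(PP\N), S/(S\N)}; S ∉ chart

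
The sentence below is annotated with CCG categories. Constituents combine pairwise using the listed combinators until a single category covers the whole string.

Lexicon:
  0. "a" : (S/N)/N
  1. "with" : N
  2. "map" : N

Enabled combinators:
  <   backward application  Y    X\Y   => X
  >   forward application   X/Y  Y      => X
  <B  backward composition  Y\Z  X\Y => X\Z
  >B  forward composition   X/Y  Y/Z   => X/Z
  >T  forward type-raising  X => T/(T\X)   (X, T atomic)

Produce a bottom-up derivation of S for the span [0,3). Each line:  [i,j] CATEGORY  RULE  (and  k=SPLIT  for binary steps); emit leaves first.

[0,3] S   >
  [0,2] S/N   >
    [0,1] "a" : (S/N)/N
    [1,2] "with" : N
  [2,3] "map" : N

[0,1] (S/N)/N  lex  "a"
[1,2] N  lex  "with"
[0,2] S/N  >  k=1
[2,3] N  lex  "map"
[0,3] S  >  k=2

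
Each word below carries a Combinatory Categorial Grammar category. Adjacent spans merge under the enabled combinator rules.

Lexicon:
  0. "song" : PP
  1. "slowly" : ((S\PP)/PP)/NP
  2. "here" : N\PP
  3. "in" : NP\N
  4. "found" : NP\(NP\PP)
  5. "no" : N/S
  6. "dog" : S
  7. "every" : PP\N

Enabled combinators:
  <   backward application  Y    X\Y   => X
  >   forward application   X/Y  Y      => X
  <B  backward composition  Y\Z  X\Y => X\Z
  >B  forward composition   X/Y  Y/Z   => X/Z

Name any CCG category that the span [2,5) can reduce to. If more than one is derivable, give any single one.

NP

[0,8] S   <
  [0,1] "song" : PP
  [1,8] S\PP   >
    [1,5] (S\PP)/PP   >
      [1,2] "slowly" : ((S\PP)/PP)/NP
      [2,5] NP   <
        [2,4] NP\PP   <B
          [2,3] "here" : N\PP
          [3,4] "in" : NP\N
        [4,5] "found" : NP\(NP\PP)
    [5,8] PP   <
      [5,7] N   >
        [5,6] "no" : N/S
        [6,7] "dog" : S
      [7,8] "every" : PP\N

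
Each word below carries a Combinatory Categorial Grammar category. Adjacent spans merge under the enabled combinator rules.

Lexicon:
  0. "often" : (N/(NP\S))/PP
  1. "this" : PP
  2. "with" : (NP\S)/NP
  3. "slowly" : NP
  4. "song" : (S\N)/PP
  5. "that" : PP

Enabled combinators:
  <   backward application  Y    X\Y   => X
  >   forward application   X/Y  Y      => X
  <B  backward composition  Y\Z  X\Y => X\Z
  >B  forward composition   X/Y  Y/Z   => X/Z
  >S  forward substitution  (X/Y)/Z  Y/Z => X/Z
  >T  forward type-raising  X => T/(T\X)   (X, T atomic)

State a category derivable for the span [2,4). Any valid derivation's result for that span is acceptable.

NP\S

[0,6] S   <
  [0,4] N   >
    [0,2] N/(NP\S)   >
      [0,1] "often" : (N/(NP\S))/PP
      [1,2] "this" : PP
    [2,4] NP\S   >
      [2,3] "with" : (NP\S)/NP
      [3,4] "slowly" : NP
  [4,6] S\N   >
    [4,5] "song" : (S\N)/PP
    [5,6] "that" : PP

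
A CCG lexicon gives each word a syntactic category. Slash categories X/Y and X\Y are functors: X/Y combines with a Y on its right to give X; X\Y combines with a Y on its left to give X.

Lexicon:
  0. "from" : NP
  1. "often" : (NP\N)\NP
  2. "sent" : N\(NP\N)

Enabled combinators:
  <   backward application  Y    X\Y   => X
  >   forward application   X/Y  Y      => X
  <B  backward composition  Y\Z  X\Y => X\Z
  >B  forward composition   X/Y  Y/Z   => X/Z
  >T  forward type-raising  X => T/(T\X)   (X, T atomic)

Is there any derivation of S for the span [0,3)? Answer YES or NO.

NO

NP (NP\N)\NP N\(NP\N)
CKY chart[0,3] = {N, N/(N\N), NP/(NP\N), PP/(PP\N), S/(S\N)}; S ∉ chart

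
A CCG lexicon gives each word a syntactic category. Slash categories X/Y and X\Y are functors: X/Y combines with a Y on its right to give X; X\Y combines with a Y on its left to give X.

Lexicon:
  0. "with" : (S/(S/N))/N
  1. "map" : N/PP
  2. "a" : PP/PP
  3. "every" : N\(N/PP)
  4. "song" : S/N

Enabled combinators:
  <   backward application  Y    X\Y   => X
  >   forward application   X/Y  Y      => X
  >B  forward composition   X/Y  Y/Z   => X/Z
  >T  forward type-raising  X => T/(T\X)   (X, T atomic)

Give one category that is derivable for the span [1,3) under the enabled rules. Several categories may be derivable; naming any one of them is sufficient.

[0,5] S   >
  [0,4] S/(S/N)   >
    [0,1] "with" : (S/(S/N))/N
    [1,4] N   <
      [1,3] N/PP   >B
        [1,2] "map" : N/PP
        [2,3] "a" : PP/PP
      [3,4] "every" : N\(N/PP)
  [4,5] "song" : S/N

N/PP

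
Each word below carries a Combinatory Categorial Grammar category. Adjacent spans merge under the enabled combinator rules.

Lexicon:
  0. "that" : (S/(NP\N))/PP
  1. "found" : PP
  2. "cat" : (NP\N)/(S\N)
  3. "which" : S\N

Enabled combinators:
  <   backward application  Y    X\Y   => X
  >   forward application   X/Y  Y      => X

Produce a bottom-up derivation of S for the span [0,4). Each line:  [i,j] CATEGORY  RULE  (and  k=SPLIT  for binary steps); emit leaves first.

[0,4] S   >
  [0,2] S/(NP\N)   >
    [0,1] "that" : (S/(NP\N))/PP
    [1,2] "found" : PP
  [2,4] NP\N   >
    [2,3] "cat" : (NP\N)/(S\N)
    [3,4] "which" : S\N

[0,1] (S/(NP\N))/PP  lex  "that"
[1,2] PP  lex  "found"
[0,2] S/(NP\N)  >  k=1
[2,3] (NP\N)/(S\N)  lex  "cat"
[3,4] S\N  lex  "which"
[2,4] NP\N  >  k=3
[0,4] S  >  k=2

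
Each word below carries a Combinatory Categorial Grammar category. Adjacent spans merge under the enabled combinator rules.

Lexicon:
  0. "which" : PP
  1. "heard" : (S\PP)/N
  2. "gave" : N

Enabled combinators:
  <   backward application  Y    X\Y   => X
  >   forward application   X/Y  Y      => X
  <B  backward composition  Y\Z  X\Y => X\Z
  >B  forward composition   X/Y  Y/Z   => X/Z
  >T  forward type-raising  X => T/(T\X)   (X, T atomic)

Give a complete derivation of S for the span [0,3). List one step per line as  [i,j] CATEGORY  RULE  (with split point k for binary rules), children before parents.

[0,3] S   <
  [0,1] "which" : PP
  [1,3] S\PP   >
    [1,2] "heard" : (S\PP)/N
    [2,3] "gave" : N

[0,1] PP  lex  "which"
[1,2] (S\PP)/N  lex  "heard"
[2,3] N  lex  "gave"
[1,3] S\PP  >  k=2
[0,3] S  <  k=1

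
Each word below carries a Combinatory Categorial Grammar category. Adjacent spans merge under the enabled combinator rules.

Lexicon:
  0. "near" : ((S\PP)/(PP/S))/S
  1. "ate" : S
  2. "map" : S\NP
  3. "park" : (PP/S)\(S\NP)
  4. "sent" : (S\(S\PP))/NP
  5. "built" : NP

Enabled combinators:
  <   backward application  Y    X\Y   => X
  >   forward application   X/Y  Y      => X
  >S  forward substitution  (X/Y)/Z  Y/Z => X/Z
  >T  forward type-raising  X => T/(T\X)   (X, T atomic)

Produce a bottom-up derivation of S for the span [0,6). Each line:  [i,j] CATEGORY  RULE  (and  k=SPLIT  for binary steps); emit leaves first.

[0,1] ((S\PP)/(PP/S))/S  lex  "near"
[1,2] S  lex  "ate"
[0,2] (S\PP)/(PP/S)  >  k=1
[2,3] S\NP  lex  "map"
[3,4] (PP/S)\(S\NP)  lex  "park"
[2,4] PP/S  <  k=3
[0,4] S\PP  >  k=2
[4,5] (S\(S\PP))/NP  lex  "sent"
[5,6] NP  lex  "built"
[4,6] S\(S\PP)  >  k=5
[0,6] S  <  k=4

[0,6] S   <
  [0,4] S\PP   >
    [0,2] (S\PP)/(PP/S)   >
      [0,1] "near" : ((S\PP)/(PP/S))/S
      [1,2] "ate" : S
    [2,4] PP/S   <
      [2,3] "map" : S\NP
      [3,4] "park" : (PP/S)\(S\NP)
  [4,6] S\(S\PP)   >
    [4,5] "sent" : (S\(S\PP))/NP
    [5,6] "built" : NP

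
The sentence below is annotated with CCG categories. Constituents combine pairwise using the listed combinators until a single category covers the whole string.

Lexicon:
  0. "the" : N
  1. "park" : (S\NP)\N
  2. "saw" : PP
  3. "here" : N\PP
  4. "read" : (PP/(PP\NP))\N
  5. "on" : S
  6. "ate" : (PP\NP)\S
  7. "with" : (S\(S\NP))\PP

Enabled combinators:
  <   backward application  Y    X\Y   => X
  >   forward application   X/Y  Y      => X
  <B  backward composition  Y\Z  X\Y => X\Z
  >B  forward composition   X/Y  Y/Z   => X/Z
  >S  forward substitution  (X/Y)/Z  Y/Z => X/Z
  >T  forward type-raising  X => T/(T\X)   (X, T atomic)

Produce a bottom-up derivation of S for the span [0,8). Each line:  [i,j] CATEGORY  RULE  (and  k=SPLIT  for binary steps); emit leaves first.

[0,1] N  lex  "the"
[1,2] (S\NP)\N  lex  "park"
[0,2] S\NP  <  k=1
[2,3] PP  lex  "saw"
[3,4] N\PP  lex  "here"
[2,4] N  <  k=3
[4,5] (PP/(PP\NP))\N  lex  "read"
[2,5] PP/(PP\NP)  <  k=4
[5,6] S  lex  "on"
[6,7] (PP\NP)\S  lex  "ate"
[5,7] PP\NP  <  k=6
[2,7] PP  >  k=5
[7,8] (S\(S\NP))\PP  lex  "with"
[2,8] S\(S\NP)  <  k=7
[0,8] S  <  k=2

[0,8] S   <
  [0,2] S\NP   <
    [0,1] "the" : N
    [1,2] "park" : (S\NP)\N
  [2,8] S\(S\NP)   <
    [2,7] PP   >
      [2,5] PP/(PP\NP)   <
        [2,4] N   <
          [2,3] "saw" : PP
          [3,4] "here" : N\PP
        [4,5] "read" : (PP/(PP\NP))\N
      [5,7] PP\NP   <
        [5,6] "on" : S
        [6,7] "ate" : (PP\NP)\S
    [7,8] "with" : (S\(S\NP))\PP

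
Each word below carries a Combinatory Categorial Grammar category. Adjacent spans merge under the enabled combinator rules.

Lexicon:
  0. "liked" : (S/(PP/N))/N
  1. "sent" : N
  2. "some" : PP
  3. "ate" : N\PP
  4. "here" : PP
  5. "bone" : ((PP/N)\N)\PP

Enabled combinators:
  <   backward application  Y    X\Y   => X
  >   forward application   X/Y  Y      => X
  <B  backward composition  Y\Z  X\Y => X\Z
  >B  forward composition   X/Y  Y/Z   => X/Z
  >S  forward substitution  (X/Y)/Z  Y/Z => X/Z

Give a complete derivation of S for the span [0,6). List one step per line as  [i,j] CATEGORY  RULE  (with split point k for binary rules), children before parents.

[0,1] (S/(PP/N))/N  lex  "liked"
[1,2] N  lex  "sent"
[0,2] S/(PP/N)  >  k=1
[2,3] PP  lex  "some"
[3,4] N\PP  lex  "ate"
[2,4] N  <  k=3
[4,5] PP  lex  "here"
[5,6] ((PP/N)\N)\PP  lex  "bone"
[4,6] (PP/N)\N  <  k=5
[2,6] PP/N  <  k=4
[0,6] S  >  k=2

[0,6] S   >
  [0,2] S/(PP/N)   >
    [0,1] "liked" : (S/(PP/N))/N
    [1,2] "sent" : N
  [2,6] PP/N   <
    [2,4] N   <
      [2,3] "some" : PP
      [3,4] "ate" : N\PP
    [4,6] (PP/N)\N   <
      [4,5] "here" : PP
      [5,6] "bone" : ((PP/N)\N)\PP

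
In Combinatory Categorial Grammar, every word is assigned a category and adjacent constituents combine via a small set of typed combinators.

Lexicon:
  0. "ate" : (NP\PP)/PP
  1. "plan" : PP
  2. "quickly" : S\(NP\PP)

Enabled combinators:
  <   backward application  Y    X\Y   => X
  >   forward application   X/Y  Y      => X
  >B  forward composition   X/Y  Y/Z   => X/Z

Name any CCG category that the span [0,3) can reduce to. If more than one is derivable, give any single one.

[0,3] S   <
  [0,2] NP\PP   >
    [0,1] "ate" : (NP\PP)/PP
    [1,2] "plan" : PP
  [2,3] "quickly" : S\(NP\PP)

S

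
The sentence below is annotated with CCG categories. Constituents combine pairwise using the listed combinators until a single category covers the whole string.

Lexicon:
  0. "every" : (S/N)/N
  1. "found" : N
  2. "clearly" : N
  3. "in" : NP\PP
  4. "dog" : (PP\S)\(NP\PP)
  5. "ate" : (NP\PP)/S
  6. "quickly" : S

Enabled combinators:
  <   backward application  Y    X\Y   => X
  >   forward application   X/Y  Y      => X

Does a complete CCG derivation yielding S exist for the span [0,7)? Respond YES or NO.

NO

(S/N)/N N N NP\PP (PP\S)\(NP\PP) (NP\PP)/S S
CKY chart[0,7] = {NP}; S ∉ chart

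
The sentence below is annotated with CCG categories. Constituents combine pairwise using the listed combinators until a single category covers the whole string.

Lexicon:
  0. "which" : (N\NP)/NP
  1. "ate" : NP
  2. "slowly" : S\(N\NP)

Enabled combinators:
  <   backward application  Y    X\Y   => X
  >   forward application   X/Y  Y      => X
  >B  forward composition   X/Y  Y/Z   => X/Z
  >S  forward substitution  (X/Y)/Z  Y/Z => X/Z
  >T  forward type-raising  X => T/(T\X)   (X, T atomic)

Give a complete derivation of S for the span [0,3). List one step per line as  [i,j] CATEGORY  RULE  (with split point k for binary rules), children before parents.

[0,3] S   <
  [0,2] N\NP   >
    [0,1] "which" : (N\NP)/NP
    [1,2] "ate" : NP
  [2,3] "slowly" : S\(N\NP)

[0,1] (N\NP)/NP  lex  "which"
[1,2] NP  lex  "ate"
[0,2] N\NP  >  k=1
[2,3] S\(N\NP)  lex  "slowly"
[0,3] S  <  k=2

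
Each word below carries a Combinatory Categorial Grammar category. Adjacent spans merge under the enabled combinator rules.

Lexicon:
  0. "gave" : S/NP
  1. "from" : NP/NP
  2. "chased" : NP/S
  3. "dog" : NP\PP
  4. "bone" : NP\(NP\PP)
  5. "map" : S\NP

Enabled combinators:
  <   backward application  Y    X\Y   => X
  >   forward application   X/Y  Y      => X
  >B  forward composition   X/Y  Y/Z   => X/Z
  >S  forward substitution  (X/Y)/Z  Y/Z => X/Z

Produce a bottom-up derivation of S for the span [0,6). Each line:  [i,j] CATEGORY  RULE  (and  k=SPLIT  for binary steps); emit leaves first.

[0,6] S   >
  [0,2] S/NP   >B
    [0,1] "gave" : S/NP
    [1,2] "from" : NP/NP
  [2,6] NP   >
    [2,3] "chased" : NP/S
    [3,6] S   <
      [3,5] NP   <
        [3,4] "dog" : NP\PP
        [4,5] "bone" : NP\(NP\PP)
      [5,6] "map" : S\NP

[0,1] S/NP  lex  "gave"
[1,2] NP/NP  lex  "from"
[0,2] S/NP  >B  k=1
[2,3] NP/S  lex  "chased"
[3,4] NP\PP  lex  "dog"
[4,5] NP\(NP\PP)  lex  "bone"
[3,5] NP  <  k=4
[5,6] S\NP  lex  "map"
[3,6] S  <  k=5
[2,6] NP  >  k=3
[0,6] S  >  k=2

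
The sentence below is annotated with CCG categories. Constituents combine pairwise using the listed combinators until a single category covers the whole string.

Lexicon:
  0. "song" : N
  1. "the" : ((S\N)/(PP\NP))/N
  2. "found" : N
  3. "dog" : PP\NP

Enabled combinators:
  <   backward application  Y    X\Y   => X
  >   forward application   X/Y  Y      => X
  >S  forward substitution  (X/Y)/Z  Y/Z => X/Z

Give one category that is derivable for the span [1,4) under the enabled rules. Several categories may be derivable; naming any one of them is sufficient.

[0,4] S   <
  [0,1] "song" : N
  [1,4] S\N   >
    [1,3] (S\N)/(PP\NP)   >
      [1,2] "the" : ((S\N)/(PP\NP))/N
      [2,3] "found" : N
    [3,4] "dog" : PP\NP

S\N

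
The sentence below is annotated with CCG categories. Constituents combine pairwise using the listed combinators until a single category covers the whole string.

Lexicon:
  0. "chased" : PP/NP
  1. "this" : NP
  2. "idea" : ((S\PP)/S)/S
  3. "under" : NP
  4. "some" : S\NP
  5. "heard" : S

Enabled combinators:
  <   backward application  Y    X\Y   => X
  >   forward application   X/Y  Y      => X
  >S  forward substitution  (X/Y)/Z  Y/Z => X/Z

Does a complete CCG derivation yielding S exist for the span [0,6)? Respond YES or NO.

YES

[0,6] S   <
  [0,2] PP   >
    [0,1] "chased" : PP/NP
    [1,2] "this" : NP
  [2,6] S\PP   >
    [2,5] (S\PP)/S   >
      [2,3] "idea" : ((S\PP)/S)/S
      [3,5] S   <
        [3,4] "under" : NP
        [4,5] "some" : S\NP
    [5,6] "heard" : S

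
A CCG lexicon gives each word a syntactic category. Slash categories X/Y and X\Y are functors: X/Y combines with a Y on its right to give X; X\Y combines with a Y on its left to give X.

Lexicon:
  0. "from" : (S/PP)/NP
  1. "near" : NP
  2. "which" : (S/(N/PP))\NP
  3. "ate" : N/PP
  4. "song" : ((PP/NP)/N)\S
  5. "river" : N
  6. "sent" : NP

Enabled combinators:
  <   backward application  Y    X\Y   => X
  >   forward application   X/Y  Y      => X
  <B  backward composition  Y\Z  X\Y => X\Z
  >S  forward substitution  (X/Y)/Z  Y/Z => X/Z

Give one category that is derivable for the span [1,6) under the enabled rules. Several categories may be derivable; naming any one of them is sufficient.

[0,7] S   >
  [0,6] S/NP   >S
    [0,1] "from" : (S/PP)/NP
    [1,6] PP/NP   >
      [1,5] (PP/NP)/N   <
        [1,4] S   >
          [1,3] S/(N/PP)   <
            [1,2] "near" : NP
            [2,3] "which" : (S/(N/PP))\NP
          [3,4] "ate" : N/PP
        [4,5] "song" : ((PP/NP)/N)\S
      [5,6] "river" : N
  [6,7] "sent" : NP

PP/NP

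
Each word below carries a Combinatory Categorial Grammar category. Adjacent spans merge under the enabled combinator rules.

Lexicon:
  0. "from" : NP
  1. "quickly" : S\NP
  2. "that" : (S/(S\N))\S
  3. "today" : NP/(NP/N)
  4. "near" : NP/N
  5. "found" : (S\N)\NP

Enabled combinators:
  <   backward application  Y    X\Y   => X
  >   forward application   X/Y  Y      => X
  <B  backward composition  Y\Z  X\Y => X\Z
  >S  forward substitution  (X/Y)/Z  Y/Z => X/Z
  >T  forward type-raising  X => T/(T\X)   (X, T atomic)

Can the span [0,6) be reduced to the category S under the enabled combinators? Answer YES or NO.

YES

[0,6] S   >
  [0,3] S/(S\N)   <
    [0,2] S   >
      [0,1] S/(S\NP)   >T
        [0,1] "from" : NP
      [1,2] "quickly" : S\NP
    [2,3] "that" : (S/(S\N))\S
  [3,6] S\N   <
    [3,5] NP   >
      [3,4] "today" : NP/(NP/N)
      [4,5] "near" : NP/N
    [5,6] "found" : (S\N)\NP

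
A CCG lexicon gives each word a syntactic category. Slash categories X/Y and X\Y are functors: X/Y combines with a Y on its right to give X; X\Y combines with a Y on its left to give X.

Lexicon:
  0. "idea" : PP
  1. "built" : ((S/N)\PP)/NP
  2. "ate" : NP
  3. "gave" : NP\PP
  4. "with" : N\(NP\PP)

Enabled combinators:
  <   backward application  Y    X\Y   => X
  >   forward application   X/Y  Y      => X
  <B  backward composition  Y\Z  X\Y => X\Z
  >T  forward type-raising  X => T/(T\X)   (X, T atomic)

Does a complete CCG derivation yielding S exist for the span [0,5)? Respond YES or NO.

YES

[0,5] S   >
  [0,3] S/N   <
    [0,1] "idea" : PP
    [1,3] (S/N)\PP   >
      [1,2] "built" : ((S/N)\PP)/NP
      [2,3] "ate" : NP
  [3,5] N   <
    [3,4] "gave" : NP\PP
    [4,5] "with" : N\(NP\PP)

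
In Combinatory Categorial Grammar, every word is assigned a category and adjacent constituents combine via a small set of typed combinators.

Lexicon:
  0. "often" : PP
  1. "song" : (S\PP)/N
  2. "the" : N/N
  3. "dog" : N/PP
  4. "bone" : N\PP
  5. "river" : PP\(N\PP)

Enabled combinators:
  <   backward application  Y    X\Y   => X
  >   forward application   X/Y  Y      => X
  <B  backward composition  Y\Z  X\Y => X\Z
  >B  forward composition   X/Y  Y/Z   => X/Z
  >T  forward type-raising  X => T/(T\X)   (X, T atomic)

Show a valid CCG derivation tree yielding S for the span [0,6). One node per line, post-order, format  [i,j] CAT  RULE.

[0,1] PP  lex  "often"
[0,1] S/(S\PP)  >T
[1,2] (S\PP)/N  lex  "song"
[0,2] S/N  >B  k=1
[2,3] N/N  lex  "the"
[0,3] S/N  >B  k=2
[3,4] N/PP  lex  "dog"
[4,5] N\PP  lex  "bone"
[5,6] PP\(N\PP)  lex  "river"
[4,6] PP  <  k=5
[3,6] N  >  k=4
[0,6] S  >  k=3

[0,6] S   >
  [0,3] S/N   >B
    [0,2] S/N   >B
      [0,1] S/(S\PP)   >T
        [0,1] "often" : PP
      [1,2] "song" : (S\PP)/N
    [2,3] "the" : N/N
  [3,6] N   >
    [3,4] "dog" : N/PP
    [4,6] PP   <
      [4,5] "bone" : N\PP
      [5,6] "river" : PP\(N\PP)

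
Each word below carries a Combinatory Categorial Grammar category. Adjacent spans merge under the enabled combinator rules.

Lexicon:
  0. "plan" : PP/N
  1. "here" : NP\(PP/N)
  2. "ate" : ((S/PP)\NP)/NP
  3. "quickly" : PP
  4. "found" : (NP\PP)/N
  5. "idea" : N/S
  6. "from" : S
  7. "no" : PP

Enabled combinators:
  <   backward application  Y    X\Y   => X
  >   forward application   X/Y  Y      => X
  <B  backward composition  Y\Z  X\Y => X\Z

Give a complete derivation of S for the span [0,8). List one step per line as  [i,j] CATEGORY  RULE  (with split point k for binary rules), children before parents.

[0,8] S   >
  [0,7] S/PP   <
    [0,2] NP   <
      [0,1] "plan" : PP/N
      [1,2] "here" : NP\(PP/N)
    [2,7] (S/PP)\NP   >
      [2,3] "ate" : ((S/PP)\NP)/NP
      [3,7] NP   <
        [3,4] "quickly" : PP
        [4,7] NP\PP   >
          [4,5] "found" : (NP\PP)/N
          [5,7] N   >
            [5,6] "idea" : N/S
            [6,7] "from" : S
  [7,8] "no" : PP

[0,1] PP/N  lex  "plan"
[1,2] NP\(PP/N)  lex  "here"
[0,2] NP  <  k=1
[2,3] ((S/PP)\NP)/NP  lex  "ate"
[3,4] PP  lex  "quickly"
[4,5] (NP\PP)/N  lex  "found"
[5,6] N/S  lex  "idea"
[6,7] S  lex  "from"
[5,7] N  >  k=6
[4,7] NP\PP  >  k=5
[3,7] NP  <  k=4
[2,7] (S/PP)\NP  >  k=3
[0,7] S/PP  <  k=2
[7,8] PP  lex  "no"
[0,8] S  >  k=7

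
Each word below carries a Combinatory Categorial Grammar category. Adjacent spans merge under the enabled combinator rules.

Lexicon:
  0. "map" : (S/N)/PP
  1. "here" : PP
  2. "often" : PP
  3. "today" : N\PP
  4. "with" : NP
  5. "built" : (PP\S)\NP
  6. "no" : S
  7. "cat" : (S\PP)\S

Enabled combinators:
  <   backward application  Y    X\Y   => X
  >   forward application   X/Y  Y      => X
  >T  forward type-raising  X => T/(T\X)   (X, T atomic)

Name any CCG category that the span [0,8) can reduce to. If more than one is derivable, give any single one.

S

[0,8] S   <
  [0,6] PP   <
    [0,4] S   >
      [0,2] S/N   >
        [0,1] "map" : (S/N)/PP
        [1,2] "here" : PP
      [2,4] N   >
        [2,3] N/(N\PP)   >T
          [2,3] "often" : PP
        [3,4] "today" : N\PP
    [4,6] PP\S   <
      [4,5] "with" : NP
      [5,6] "built" : (PP\S)\NP
  [6,8] S\PP   <
    [6,7] "no" : S
    [7,8] "cat" : (S\PP)\S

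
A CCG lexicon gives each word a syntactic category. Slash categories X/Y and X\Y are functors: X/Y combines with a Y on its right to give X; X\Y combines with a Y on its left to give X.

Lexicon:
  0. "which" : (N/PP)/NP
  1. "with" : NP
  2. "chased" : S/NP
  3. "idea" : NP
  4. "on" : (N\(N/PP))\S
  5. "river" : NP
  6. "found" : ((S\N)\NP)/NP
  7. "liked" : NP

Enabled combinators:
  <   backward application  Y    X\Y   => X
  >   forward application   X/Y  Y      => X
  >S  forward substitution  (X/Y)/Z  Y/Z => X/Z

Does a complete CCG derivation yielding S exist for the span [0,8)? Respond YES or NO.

[0,8] S   <
  [0,5] N   <
    [0,2] N/PP   >
      [0,1] "which" : (N/PP)/NP
      [1,2] "with" : NP
    [2,5] N\(N/PP)   <
      [2,4] S   >
        [2,3] "chased" : S/NP
        [3,4] "idea" : NP
      [4,5] "on" : (N\(N/PP))\S
  [5,8] S\N   <
    [5,6] "river" : NP
    [6,8] (S\N)\NP   >
      [6,7] "found" : ((S\N)\NP)/NP
      [7,8] "liked" : NP

YES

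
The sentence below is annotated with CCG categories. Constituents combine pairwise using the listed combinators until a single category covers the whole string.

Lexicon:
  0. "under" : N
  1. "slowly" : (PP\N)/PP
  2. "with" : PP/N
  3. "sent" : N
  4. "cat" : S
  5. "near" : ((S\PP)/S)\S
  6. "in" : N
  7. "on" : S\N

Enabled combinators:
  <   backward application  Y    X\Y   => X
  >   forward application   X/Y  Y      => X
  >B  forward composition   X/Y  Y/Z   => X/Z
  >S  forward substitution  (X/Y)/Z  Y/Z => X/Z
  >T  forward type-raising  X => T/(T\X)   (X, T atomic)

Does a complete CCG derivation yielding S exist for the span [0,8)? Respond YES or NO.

YES

[0,8] S   <
  [0,4] PP   <
    [0,1] "under" : N
    [1,4] PP\N   >
      [1,2] "slowly" : (PP\N)/PP
      [2,4] PP   >
        [2,3] "with" : PP/N
        [3,4] "sent" : N
  [4,8] S\PP   >
    [4,6] (S\PP)/S   <
      [4,5] "cat" : S
      [5,6] "near" : ((S\PP)/S)\S
    [6,8] S   >
      [6,7] S/(S\N)   >T
        [6,7] "in" : N
      [7,8] "on" : S\N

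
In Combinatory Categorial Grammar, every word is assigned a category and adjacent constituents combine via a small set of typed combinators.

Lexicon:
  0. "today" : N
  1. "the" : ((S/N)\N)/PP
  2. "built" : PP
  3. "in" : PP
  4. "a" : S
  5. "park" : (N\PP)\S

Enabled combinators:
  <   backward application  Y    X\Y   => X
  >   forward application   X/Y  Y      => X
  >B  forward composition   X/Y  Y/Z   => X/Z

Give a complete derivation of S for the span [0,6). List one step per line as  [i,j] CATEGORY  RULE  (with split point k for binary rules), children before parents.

[0,6] S   >
  [0,3] S/N   <
    [0,1] "today" : N
    [1,3] (S/N)\N   >
      [1,2] "the" : ((S/N)\N)/PP
      [2,3] "built" : PP
  [3,6] N   <
    [3,4] "in" : PP
    [4,6] N\PP   <
      [4,5] "a" : S
      [5,6] "park" : (N\PP)\S

[0,1] N  lex  "today"
[1,2] ((S/N)\N)/PP  lex  "the"
[2,3] PP  lex  "built"
[1,3] (S/N)\N  >  k=2
[0,3] S/N  <  k=1
[3,4] PP  lex  "in"
[4,5] S  lex  "a"
[5,6] (N\PP)\S  lex  "park"
[4,6] N\PP  <  k=5
[3,6] N  <  k=4
[0,6] S  >  k=3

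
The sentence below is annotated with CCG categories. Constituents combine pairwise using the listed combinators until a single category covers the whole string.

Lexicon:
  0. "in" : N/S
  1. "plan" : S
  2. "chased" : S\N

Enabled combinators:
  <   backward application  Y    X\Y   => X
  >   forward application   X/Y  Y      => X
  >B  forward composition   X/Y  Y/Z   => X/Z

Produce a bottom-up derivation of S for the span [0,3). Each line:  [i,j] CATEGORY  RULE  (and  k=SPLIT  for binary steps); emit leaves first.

[0,1] N/S  lex  "in"
[1,2] S  lex  "plan"
[0,2] N  >  k=1
[2,3] S\N  lex  "chased"
[0,3] S  <  k=2

[0,3] S   <
  [0,2] N   >
    [0,1] "in" : N/S
    [1,2] "plan" : S
  [2,3] "chased" : S\N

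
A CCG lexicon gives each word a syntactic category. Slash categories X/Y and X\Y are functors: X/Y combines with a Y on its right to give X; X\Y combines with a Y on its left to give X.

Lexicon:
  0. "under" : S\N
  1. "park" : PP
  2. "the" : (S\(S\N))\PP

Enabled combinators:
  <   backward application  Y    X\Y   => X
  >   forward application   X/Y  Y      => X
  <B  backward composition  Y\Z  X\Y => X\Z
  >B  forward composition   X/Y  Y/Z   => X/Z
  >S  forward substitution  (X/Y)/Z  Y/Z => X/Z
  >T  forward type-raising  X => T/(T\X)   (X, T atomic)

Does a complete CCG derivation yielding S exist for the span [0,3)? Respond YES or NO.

YES

[0,3] S   <
  [0,1] "under" : S\N
  [1,3] S\(S\N)   <
    [1,2] "park" : PP
    [2,3] "the" : (S\(S\N))\PP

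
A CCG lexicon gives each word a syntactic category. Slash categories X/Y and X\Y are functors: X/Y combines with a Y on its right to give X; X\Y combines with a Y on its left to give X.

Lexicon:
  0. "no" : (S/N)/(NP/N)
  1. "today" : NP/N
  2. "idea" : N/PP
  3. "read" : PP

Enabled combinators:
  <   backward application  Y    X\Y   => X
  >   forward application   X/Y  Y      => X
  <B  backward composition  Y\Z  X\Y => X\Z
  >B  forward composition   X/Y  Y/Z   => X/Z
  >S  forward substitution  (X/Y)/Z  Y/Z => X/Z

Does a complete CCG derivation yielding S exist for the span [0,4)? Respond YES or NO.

YES

[0,4] S   >
  [0,2] S/N   >
    [0,1] "no" : (S/N)/(NP/N)
    [1,2] "today" : NP/N
  [2,4] N   >
    [2,3] "idea" : N/PP
    [3,4] "read" : PP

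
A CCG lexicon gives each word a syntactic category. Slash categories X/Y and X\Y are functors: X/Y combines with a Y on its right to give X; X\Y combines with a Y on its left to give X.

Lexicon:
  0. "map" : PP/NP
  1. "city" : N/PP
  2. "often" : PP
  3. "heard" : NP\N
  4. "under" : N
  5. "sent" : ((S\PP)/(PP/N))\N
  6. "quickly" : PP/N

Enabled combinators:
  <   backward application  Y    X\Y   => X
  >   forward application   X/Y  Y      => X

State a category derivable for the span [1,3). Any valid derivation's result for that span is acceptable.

N

[0,7] S   <
  [0,4] PP   >
    [0,1] "map" : PP/NP
    [1,4] NP   <
      [1,3] N   >
        [1,2] "city" : N/PP
        [2,3] "often" : PP
      [3,4] "heard" : NP\N
  [4,7] S\PP   >
    [4,6] (S\PP)/(PP/N)   <
      [4,5] "under" : N
      [5,6] "sent" : ((S\PP)/(PP/N))\N
    [6,7] "quickly" : PP/N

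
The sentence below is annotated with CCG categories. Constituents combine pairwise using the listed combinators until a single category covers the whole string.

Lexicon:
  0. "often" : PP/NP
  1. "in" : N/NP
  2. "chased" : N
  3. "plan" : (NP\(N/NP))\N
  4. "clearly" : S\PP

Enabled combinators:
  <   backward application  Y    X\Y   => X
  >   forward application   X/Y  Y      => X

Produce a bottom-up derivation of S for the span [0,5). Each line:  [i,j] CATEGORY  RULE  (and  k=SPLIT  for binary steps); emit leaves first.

[0,5] S   <
  [0,4] PP   >
    [0,1] "often" : PP/NP
    [1,4] NP   <
      [1,2] "in" : N/NP
      [2,4] NP\(N/NP)   <
        [2,3] "chased" : N
        [3,4] "plan" : (NP\(N/NP))\N
  [4,5] "clearly" : S\PP

[0,1] PP/NP  lex  "often"
[1,2] N/NP  lex  "in"
[2,3] N  lex  "chased"
[3,4] (NP\(N/NP))\N  lex  "plan"
[2,4] NP\(N/NP)  <  k=3
[1,4] NP  <  k=2
[0,4] PP  >  k=1
[4,5] S\PP  lex  "clearly"
[0,5] S  <  k=4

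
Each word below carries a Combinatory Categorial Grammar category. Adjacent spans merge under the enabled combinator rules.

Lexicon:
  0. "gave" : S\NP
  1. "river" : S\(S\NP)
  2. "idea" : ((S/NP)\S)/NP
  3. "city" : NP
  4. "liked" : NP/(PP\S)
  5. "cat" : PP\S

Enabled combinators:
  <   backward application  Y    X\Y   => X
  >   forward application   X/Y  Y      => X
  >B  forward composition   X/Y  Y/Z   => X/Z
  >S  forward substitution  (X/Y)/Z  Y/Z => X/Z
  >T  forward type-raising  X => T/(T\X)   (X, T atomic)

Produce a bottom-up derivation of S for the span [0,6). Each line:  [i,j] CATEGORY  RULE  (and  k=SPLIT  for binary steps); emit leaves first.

[0,6] S   >
  [0,4] S/NP   <
    [0,2] S   <
      [0,1] "gave" : S\NP
      [1,2] "river" : S\(S\NP)
    [2,4] (S/NP)\S   >
      [2,3] "idea" : ((S/NP)\S)/NP
      [3,4] "city" : NP
  [4,6] NP   >
    [4,5] "liked" : NP/(PP\S)
    [5,6] "cat" : PP\S

[0,1] S\NP  lex  "gave"
[1,2] S\(S\NP)  lex  "river"
[0,2] S  <  k=1
[2,3] ((S/NP)\S)/NP  lex  "idea"
[3,4] NP  lex  "city"
[2,4] (S/NP)\S  >  k=3
[0,4] S/NP  <  k=2
[4,5] NP/(PP\S)  lex  "liked"
[5,6] PP\S  lex  "cat"
[4,6] NP  >  k=5
[0,6] S  >  k=4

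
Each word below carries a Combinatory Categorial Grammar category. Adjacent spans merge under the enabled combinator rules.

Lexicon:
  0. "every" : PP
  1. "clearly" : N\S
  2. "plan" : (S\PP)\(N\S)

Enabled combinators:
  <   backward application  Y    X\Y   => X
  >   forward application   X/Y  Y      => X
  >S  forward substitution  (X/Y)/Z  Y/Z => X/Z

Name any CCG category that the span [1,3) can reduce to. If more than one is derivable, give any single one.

[0,3] S   <
  [0,1] "every" : PP
  [1,3] S\PP   <
    [1,2] "clearly" : N\S
    [2,3] "plan" : (S\PP)\(N\S)

S\PP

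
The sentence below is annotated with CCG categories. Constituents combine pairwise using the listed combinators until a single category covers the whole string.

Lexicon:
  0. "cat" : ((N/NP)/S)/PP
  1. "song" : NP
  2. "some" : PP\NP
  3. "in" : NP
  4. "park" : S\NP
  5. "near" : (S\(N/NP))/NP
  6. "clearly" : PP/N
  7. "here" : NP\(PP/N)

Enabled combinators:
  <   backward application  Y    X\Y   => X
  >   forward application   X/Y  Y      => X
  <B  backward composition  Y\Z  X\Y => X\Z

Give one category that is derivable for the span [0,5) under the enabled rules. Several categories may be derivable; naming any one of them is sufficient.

N/NP

[0,8] S   <
  [0,5] N/NP   >
    [0,3] (N/NP)/S   >
      [0,1] "cat" : ((N/NP)/S)/PP
      [1,3] PP   <
        [1,2] "song" : NP
        [2,3] "some" : PP\NP
    [3,5] S   <
      [3,4] "in" : NP
      [4,5] "park" : S\NP
  [5,8] S\(N/NP)   >
    [5,6] "near" : (S\(N/NP))/NP
    [6,8] NP   <
      [6,7] "clearly" : PP/N
      [7,8] "here" : NP\(PP/N)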